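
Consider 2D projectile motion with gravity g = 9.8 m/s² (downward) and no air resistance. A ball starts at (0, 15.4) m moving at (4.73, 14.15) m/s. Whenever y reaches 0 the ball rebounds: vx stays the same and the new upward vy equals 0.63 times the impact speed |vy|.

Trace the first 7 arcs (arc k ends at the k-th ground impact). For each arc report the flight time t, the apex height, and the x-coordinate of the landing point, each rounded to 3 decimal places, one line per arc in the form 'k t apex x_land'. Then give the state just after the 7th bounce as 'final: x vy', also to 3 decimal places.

Arc 1: start y=15.400, vy=14.150 → t=3.730, apex=25.615, x_land=17.644, impact vy=-22.407
  bounce: vy ← 0.63·22.407 = 14.116
Arc 2: start y=0.000, vy=14.116 → t=2.881, apex=10.167, x_land=31.271, impact vy=-14.116
  bounce: vy ← 0.63·14.116 = 8.893
Arc 3: start y=0.000, vy=8.893 → t=1.815, apex=4.035, x_land=39.855, impact vy=-8.893
  bounce: vy ← 0.63·8.893 = 5.603
Arc 4: start y=0.000, vy=5.603 → t=1.143, apex=1.602, x_land=45.264, impact vy=-5.603
  bounce: vy ← 0.63·5.603 = 3.530
Arc 5: start y=0.000, vy=3.530 → t=0.720, apex=0.636, x_land=48.671, impact vy=-3.530
  bounce: vy ← 0.63·3.530 = 2.224
Arc 6: start y=0.000, vy=2.224 → t=0.454, apex=0.252, x_land=50.818, impact vy=-2.224
  bounce: vy ← 0.63·2.224 = 1.401
Arc 7: start y=0.000, vy=1.401 → t=0.286, apex=0.100, x_land=52.170, impact vy=-1.401
  bounce: vy ← 0.63·1.401 = 0.883

1 3.730 25.615 17.644
2 2.881 10.167 31.271
3 1.815 4.035 39.855
4 1.143 1.602 45.264
5 0.720 0.636 48.671
6 0.454 0.252 50.818
7 0.286 0.100 52.170
final: 52.170 0.883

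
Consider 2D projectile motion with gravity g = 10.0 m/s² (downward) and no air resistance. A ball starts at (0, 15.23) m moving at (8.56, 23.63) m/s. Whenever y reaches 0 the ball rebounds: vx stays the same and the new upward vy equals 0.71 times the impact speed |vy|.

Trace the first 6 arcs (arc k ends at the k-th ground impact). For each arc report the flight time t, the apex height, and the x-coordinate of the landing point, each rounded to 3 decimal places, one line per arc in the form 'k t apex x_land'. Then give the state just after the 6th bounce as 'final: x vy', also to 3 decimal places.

Arc 1: start y=15.230, vy=23.630 → t=5.301, apex=43.149, x_land=45.374, impact vy=-29.376
  bounce: vy ← 0.71·29.376 = 20.857
Arc 2: start y=0.000, vy=20.857 → t=4.171, apex=21.751, x_land=81.081, impact vy=-20.857
  bounce: vy ← 0.71·20.857 = 14.809
Arc 3: start y=0.000, vy=14.809 → t=2.962, apex=10.965, x_land=106.434, impact vy=-14.809
  bounce: vy ← 0.71·14.809 = 10.514
Arc 4: start y=0.000, vy=10.514 → t=2.103, apex=5.527, x_land=124.434, impact vy=-10.514
  bounce: vy ← 0.71·10.514 = 7.465
Arc 5: start y=0.000, vy=7.465 → t=1.493, apex=2.786, x_land=137.214, impact vy=-7.465
  bounce: vy ← 0.71·7.465 = 5.300
Arc 6: start y=0.000, vy=5.300 → t=1.060, apex=1.405, x_land=146.288, impact vy=-5.300
  bounce: vy ← 0.71·5.300 = 3.763

1 5.301 43.149 45.374
2 4.171 21.751 81.081
3 2.962 10.965 106.434
4 2.103 5.527 124.434
5 1.493 2.786 137.214
6 1.060 1.405 146.288
final: 146.288 3.763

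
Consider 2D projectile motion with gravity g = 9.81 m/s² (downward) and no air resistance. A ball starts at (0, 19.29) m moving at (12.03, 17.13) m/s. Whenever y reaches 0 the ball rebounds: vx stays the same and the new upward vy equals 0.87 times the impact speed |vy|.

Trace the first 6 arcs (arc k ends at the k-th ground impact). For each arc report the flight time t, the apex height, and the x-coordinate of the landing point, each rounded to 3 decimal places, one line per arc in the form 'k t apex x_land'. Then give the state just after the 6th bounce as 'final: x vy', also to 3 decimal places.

1 4.388 34.246 52.794
2 4.598 25.921 108.103
3 4.000 19.619 156.223
4 3.480 14.850 198.086
5 3.028 11.240 234.508
6 2.634 8.508 266.195
final: 266.195 11.240

Arc 1: start y=19.290, vy=17.130 → t=4.388, apex=34.246, x_land=52.794, impact vy=-25.921
  bounce: vy ← 0.87·25.921 = 22.551
Arc 2: start y=0.000, vy=22.551 → t=4.598, apex=25.921, x_land=108.103, impact vy=-22.551
  bounce: vy ← 0.87·22.551 = 19.620
Arc 3: start y=0.000, vy=19.620 → t=4.000, apex=19.619, x_land=156.223, impact vy=-19.620
  bounce: vy ← 0.87·19.620 = 17.069
Arc 4: start y=0.000, vy=17.069 → t=3.480, apex=14.850, x_land=198.086, impact vy=-17.069
  bounce: vy ← 0.87·17.069 = 14.850
Arc 5: start y=0.000, vy=14.850 → t=3.028, apex=11.240, x_land=234.508, impact vy=-14.850
  bounce: vy ← 0.87·14.850 = 12.920
Arc 6: start y=0.000, vy=12.920 → t=2.634, apex=8.508, x_land=266.195, impact vy=-12.920
  bounce: vy ← 0.87·12.920 = 11.240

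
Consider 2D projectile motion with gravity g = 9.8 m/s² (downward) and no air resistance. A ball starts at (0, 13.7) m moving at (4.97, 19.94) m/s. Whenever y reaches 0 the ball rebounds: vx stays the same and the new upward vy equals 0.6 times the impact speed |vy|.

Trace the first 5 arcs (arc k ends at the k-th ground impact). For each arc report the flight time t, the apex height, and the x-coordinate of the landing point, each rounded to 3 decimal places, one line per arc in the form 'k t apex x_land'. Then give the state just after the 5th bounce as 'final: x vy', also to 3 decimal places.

Arc 1: start y=13.700, vy=19.940 → t=4.668, apex=33.986, x_land=23.201, impact vy=-25.809
  bounce: vy ← 0.6·25.809 = 15.486
Arc 2: start y=0.000, vy=15.486 → t=3.160, apex=12.235, x_land=38.908, impact vy=-15.486
  bounce: vy ← 0.6·15.486 = 9.291
Arc 3: start y=0.000, vy=9.291 → t=1.896, apex=4.405, x_land=48.332, impact vy=-9.291
  bounce: vy ← 0.6·9.291 = 5.575
Arc 4: start y=0.000, vy=5.575 → t=1.138, apex=1.586, x_land=53.987, impact vy=-5.575
  bounce: vy ← 0.6·5.575 = 3.345
Arc 5: start y=0.000, vy=3.345 → t=0.683, apex=0.571, x_land=57.380, impact vy=-3.345
  bounce: vy ← 0.6·3.345 = 2.007

1 4.668 33.986 23.201
2 3.160 12.235 38.908
3 1.896 4.405 48.332
4 1.138 1.586 53.987
5 0.683 0.571 57.380
final: 57.380 2.007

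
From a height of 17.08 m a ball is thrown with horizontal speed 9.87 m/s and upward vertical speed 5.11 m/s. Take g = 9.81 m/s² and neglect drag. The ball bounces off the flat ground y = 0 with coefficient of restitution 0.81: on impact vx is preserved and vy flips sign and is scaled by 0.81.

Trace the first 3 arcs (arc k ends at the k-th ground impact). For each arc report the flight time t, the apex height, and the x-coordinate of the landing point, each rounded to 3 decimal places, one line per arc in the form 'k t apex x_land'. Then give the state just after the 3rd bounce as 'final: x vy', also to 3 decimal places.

Arc 1: start y=17.080, vy=5.110 → t=2.458, apex=18.411, x_land=24.263, impact vy=-19.006
  bounce: vy ← 0.81·19.006 = 15.395
Arc 2: start y=0.000, vy=15.395 → t=3.139, apex=12.079, x_land=55.241, impact vy=-15.395
  bounce: vy ← 0.81·15.395 = 12.470
Arc 3: start y=0.000, vy=12.470 → t=2.542, apex=7.925, x_land=80.333, impact vy=-12.470
  bounce: vy ← 0.81·12.470 = 10.100

1 2.458 18.411 24.263
2 3.139 12.079 55.241
3 2.542 7.925 80.333
final: 80.333 10.100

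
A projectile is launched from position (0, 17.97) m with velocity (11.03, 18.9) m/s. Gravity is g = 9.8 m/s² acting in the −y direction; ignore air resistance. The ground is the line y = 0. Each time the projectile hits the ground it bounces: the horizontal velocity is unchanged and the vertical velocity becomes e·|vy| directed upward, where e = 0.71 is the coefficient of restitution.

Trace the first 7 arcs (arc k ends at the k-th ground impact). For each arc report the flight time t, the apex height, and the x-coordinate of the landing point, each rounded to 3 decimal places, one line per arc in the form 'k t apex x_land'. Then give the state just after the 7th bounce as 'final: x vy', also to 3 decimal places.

1 4.646 36.195 51.250
2 3.859 18.246 93.819
3 2.740 9.198 124.043
4 1.946 4.637 145.501
5 1.381 2.337 160.737
6 0.981 1.178 171.555
7 0.696 0.594 179.235
final: 179.235 2.422

Arc 1: start y=17.970, vy=18.900 → t=4.646, apex=36.195, x_land=51.250, impact vy=-26.635
  bounce: vy ← 0.71·26.635 = 18.911
Arc 2: start y=0.000, vy=18.911 → t=3.859, apex=18.246, x_land=93.819, impact vy=-18.911
  bounce: vy ← 0.71·18.911 = 13.427
Arc 3: start y=0.000, vy=13.427 → t=2.740, apex=9.198, x_land=124.043, impact vy=-13.427
  bounce: vy ← 0.71·13.427 = 9.533
Arc 4: start y=0.000, vy=9.533 → t=1.946, apex=4.637, x_land=145.501, impact vy=-9.533
  bounce: vy ← 0.71·9.533 = 6.768
Arc 5: start y=0.000, vy=6.768 → t=1.381, apex=2.337, x_land=160.737, impact vy=-6.768
  bounce: vy ← 0.71·6.768 = 4.806
Arc 6: start y=0.000, vy=4.806 → t=0.981, apex=1.178, x_land=171.555, impact vy=-4.806
  bounce: vy ← 0.71·4.806 = 3.412
Arc 7: start y=0.000, vy=3.412 → t=0.696, apex=0.594, x_land=179.235, impact vy=-3.412
  bounce: vy ← 0.71·3.412 = 2.422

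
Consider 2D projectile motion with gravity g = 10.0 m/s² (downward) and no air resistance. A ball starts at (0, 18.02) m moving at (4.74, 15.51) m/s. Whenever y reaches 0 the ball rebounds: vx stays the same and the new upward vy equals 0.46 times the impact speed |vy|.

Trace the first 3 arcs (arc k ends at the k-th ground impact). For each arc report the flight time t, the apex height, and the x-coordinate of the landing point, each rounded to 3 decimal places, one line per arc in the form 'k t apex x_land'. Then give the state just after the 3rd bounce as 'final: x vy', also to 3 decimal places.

1 4.002 30.048 18.972
2 2.255 6.358 29.662
3 1.037 1.345 34.579
final: 34.579 2.386

Arc 1: start y=18.020, vy=15.510 → t=4.002, apex=30.048, x_land=18.972, impact vy=-24.514
  bounce: vy ← 0.46·24.514 = 11.277
Arc 2: start y=0.000, vy=11.277 → t=2.255, apex=6.358, x_land=29.662, impact vy=-11.277
  bounce: vy ← 0.46·11.277 = 5.187
Arc 3: start y=0.000, vy=5.187 → t=1.037, apex=1.345, x_land=34.579, impact vy=-5.187
  bounce: vy ← 0.46·5.187 = 2.386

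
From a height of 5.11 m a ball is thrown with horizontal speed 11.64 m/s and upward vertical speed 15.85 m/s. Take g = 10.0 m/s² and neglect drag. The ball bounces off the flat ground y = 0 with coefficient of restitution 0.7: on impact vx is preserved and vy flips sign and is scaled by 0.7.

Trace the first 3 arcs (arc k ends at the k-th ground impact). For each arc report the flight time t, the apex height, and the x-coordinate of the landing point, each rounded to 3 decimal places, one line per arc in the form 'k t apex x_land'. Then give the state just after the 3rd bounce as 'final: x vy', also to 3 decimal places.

Arc 1: start y=5.110, vy=15.850 → t=3.465, apex=17.671, x_land=40.332, impact vy=-18.800
  bounce: vy ← 0.7·18.800 = 13.160
Arc 2: start y=0.000, vy=13.160 → t=2.632, apex=8.659, x_land=70.968, impact vy=-13.160
  bounce: vy ← 0.7·13.160 = 9.212
Arc 3: start y=0.000, vy=9.212 → t=1.842, apex=4.243, x_land=92.413, impact vy=-9.212
  bounce: vy ← 0.7·9.212 = 6.448

1 3.465 17.671 40.332
2 2.632 8.659 70.968
3 1.842 4.243 92.413
final: 92.413 6.448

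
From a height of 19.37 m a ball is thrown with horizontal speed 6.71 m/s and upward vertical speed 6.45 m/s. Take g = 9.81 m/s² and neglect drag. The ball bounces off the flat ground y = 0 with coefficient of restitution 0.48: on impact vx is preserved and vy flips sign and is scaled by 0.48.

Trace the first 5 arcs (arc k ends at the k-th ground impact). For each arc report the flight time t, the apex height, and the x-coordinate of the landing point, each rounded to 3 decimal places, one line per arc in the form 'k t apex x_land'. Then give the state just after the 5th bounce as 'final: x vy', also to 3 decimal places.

1 2.751 21.490 18.457
2 2.009 4.951 31.940
3 0.965 1.141 38.412
4 0.463 0.263 41.519
5 0.222 0.061 43.010
final: 43.010 0.523

Arc 1: start y=19.370, vy=6.450 → t=2.751, apex=21.490, x_land=18.457, impact vy=-20.534
  bounce: vy ← 0.48·20.534 = 9.856
Arc 2: start y=0.000, vy=9.856 → t=2.009, apex=4.951, x_land=31.940, impact vy=-9.856
  bounce: vy ← 0.48·9.856 = 4.731
Arc 3: start y=0.000, vy=4.731 → t=0.965, apex=1.141, x_land=38.412, impact vy=-4.731
  bounce: vy ← 0.48·4.731 = 2.271
Arc 4: start y=0.000, vy=2.271 → t=0.463, apex=0.263, x_land=41.519, impact vy=-2.271
  bounce: vy ← 0.48·2.271 = 1.090
Arc 5: start y=0.000, vy=1.090 → t=0.222, apex=0.061, x_land=43.010, impact vy=-1.090
  bounce: vy ← 0.48·1.090 = 0.523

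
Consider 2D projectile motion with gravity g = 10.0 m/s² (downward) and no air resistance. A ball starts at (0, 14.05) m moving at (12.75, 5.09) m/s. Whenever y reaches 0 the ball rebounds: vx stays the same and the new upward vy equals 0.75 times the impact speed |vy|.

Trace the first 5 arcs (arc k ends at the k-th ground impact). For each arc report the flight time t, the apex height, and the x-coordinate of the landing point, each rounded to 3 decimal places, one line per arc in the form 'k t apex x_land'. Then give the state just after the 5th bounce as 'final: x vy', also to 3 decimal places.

Arc 1: start y=14.050, vy=5.090 → t=2.261, apex=15.345, x_land=28.826, impact vy=-17.519
  bounce: vy ← 0.75·17.519 = 13.139
Arc 2: start y=0.000, vy=13.139 → t=2.628, apex=8.632, x_land=62.331, impact vy=-13.139
  bounce: vy ← 0.75·13.139 = 9.854
Arc 3: start y=0.000, vy=9.854 → t=1.971, apex=4.855, x_land=87.459, impact vy=-9.854
  bounce: vy ← 0.75·9.854 = 7.391
Arc 4: start y=0.000, vy=7.391 → t=1.478, apex=2.731, x_land=106.306, impact vy=-7.391
  bounce: vy ← 0.75·7.391 = 5.543
Arc 5: start y=0.000, vy=5.543 → t=1.109, apex=1.536, x_land=120.441, impact vy=-5.543
  bounce: vy ← 0.75·5.543 = 4.157

1 2.261 15.345 28.826
2 2.628 8.632 62.331
3 1.971 4.855 87.459
4 1.478 2.731 106.306
5 1.109 1.536 120.441
final: 120.441 4.157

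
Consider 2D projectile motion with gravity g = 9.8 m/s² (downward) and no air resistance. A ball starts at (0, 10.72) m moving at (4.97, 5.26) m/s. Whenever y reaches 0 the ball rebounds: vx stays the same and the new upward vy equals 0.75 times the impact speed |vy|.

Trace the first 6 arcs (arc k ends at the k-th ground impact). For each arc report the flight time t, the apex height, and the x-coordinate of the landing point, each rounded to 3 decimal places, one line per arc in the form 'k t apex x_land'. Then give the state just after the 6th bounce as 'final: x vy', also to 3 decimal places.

1 2.110 12.132 10.488
2 2.360 6.824 22.218
3 1.770 3.839 31.016
4 1.328 2.159 37.614
5 0.996 1.215 42.563
6 0.747 0.683 46.274
final: 46.274 2.744

Arc 1: start y=10.720, vy=5.260 → t=2.110, apex=12.132, x_land=10.488, impact vy=-15.420
  bounce: vy ← 0.75·15.420 = 11.565
Arc 2: start y=0.000, vy=11.565 → t=2.360, apex=6.824, x_land=22.218, impact vy=-11.565
  bounce: vy ← 0.75·11.565 = 8.674
Arc 3: start y=0.000, vy=8.674 → t=1.770, apex=3.839, x_land=31.016, impact vy=-8.674
  bounce: vy ← 0.75·8.674 = 6.505
Arc 4: start y=0.000, vy=6.505 → t=1.328, apex=2.159, x_land=37.614, impact vy=-6.505
  bounce: vy ← 0.75·6.505 = 4.879
Arc 5: start y=0.000, vy=4.879 → t=0.996, apex=1.215, x_land=42.563, impact vy=-4.879
  bounce: vy ← 0.75·4.879 = 3.659
Arc 6: start y=0.000, vy=3.659 → t=0.747, apex=0.683, x_land=46.274, impact vy=-3.659
  bounce: vy ← 0.75·3.659 = 2.744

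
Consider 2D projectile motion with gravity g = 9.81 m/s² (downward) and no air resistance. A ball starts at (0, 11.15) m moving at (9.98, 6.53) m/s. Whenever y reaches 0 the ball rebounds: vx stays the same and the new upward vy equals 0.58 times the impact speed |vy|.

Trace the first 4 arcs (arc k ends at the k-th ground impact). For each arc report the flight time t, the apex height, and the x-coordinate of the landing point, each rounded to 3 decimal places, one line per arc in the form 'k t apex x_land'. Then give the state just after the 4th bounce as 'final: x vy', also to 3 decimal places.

Arc 1: start y=11.150, vy=6.530 → t=2.314, apex=13.323, x_land=23.091, impact vy=-16.168
  bounce: vy ← 0.58·16.168 = 9.377
Arc 2: start y=0.000, vy=9.377 → t=1.912, apex=4.482, x_land=42.171, impact vy=-9.377
  bounce: vy ← 0.58·9.377 = 5.439
Arc 3: start y=0.000, vy=5.439 → t=1.109, apex=1.508, x_land=53.238, impact vy=-5.439
  bounce: vy ← 0.58·5.439 = 3.155
Arc 4: start y=0.000, vy=3.155 → t=0.643, apex=0.507, x_land=59.656, impact vy=-3.155
  bounce: vy ← 0.58·3.155 = 1.830

1 2.314 13.323 23.091
2 1.912 4.482 42.171
3 1.109 1.508 53.238
4 0.643 0.507 59.656
final: 59.656 1.830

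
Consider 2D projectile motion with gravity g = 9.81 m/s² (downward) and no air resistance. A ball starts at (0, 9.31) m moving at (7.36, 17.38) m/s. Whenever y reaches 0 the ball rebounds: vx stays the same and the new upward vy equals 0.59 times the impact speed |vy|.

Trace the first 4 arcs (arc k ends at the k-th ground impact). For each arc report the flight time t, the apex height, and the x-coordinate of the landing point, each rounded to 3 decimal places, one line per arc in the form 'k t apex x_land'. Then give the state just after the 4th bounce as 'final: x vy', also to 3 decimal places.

Arc 1: start y=9.310, vy=17.380 → t=4.016, apex=24.706, x_land=29.557, impact vy=-22.017
  bounce: vy ← 0.59·22.017 = 12.990
Arc 2: start y=0.000, vy=12.990 → t=2.648, apex=8.600, x_land=49.049, impact vy=-12.990
  bounce: vy ← 0.59·12.990 = 7.664
Arc 3: start y=0.000, vy=7.664 → t=1.562, apex=2.994, x_land=60.548, impact vy=-7.664
  bounce: vy ← 0.59·7.664 = 4.522
Arc 4: start y=0.000, vy=4.522 → t=0.922, apex=1.042, x_land=67.333, impact vy=-4.522
  bounce: vy ← 0.59·4.522 = 2.668

1 4.016 24.706 29.557
2 2.648 8.600 49.049
3 1.562 2.994 60.548
4 0.922 1.042 67.333
final: 67.333 2.668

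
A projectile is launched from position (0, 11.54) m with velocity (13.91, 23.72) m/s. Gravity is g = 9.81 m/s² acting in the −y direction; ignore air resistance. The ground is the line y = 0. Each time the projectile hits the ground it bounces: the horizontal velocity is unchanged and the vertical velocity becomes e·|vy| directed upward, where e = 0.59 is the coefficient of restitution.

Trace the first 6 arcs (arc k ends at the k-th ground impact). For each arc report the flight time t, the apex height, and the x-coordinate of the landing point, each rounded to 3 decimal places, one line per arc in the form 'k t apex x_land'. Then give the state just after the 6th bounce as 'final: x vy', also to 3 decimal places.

1 5.281 40.217 73.464
2 3.379 13.999 120.463
3 1.994 4.873 148.193
4 1.176 1.696 164.553
5 0.694 0.591 174.206
6 0.409 0.206 179.901
final: 179.901 1.185

Arc 1: start y=11.540, vy=23.720 → t=5.281, apex=40.217, x_land=73.464, impact vy=-28.090
  bounce: vy ← 0.59·28.090 = 16.573
Arc 2: start y=0.000, vy=16.573 → t=3.379, apex=13.999, x_land=120.463, impact vy=-16.573
  bounce: vy ← 0.59·16.573 = 9.778
Arc 3: start y=0.000, vy=9.778 → t=1.994, apex=4.873, x_land=148.193, impact vy=-9.778
  bounce: vy ← 0.59·9.778 = 5.769
Arc 4: start y=0.000, vy=5.769 → t=1.176, apex=1.696, x_land=164.553, impact vy=-5.769
  bounce: vy ← 0.59·5.769 = 3.404
Arc 5: start y=0.000, vy=3.404 → t=0.694, apex=0.591, x_land=174.206, impact vy=-3.404
  bounce: vy ← 0.59·3.404 = 2.008
Arc 6: start y=0.000, vy=2.008 → t=0.409, apex=0.206, x_land=179.901, impact vy=-2.008
  bounce: vy ← 0.59·2.008 = 1.185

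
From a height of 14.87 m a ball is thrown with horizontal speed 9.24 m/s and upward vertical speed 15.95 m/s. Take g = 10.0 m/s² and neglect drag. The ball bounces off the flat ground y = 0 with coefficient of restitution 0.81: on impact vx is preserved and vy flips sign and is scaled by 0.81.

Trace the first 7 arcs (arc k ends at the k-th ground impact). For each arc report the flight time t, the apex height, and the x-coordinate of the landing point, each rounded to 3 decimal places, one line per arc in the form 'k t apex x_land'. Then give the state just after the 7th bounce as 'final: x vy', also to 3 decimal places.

1 3.944 27.590 36.443
2 3.805 18.102 71.605
3 3.082 11.877 100.087
4 2.497 7.792 123.157
5 2.022 5.113 141.844
6 1.638 3.354 156.980
7 1.327 2.201 169.240
final: 169.240 5.374

Arc 1: start y=14.870, vy=15.950 → t=3.944, apex=27.590, x_land=36.443, impact vy=-23.490
  bounce: vy ← 0.81·23.490 = 19.027
Arc 2: start y=0.000, vy=19.027 → t=3.805, apex=18.102, x_land=71.605, impact vy=-19.027
  bounce: vy ← 0.81·19.027 = 15.412
Arc 3: start y=0.000, vy=15.412 → t=3.082, apex=11.877, x_land=100.087, impact vy=-15.412
  bounce: vy ← 0.81·15.412 = 12.484
Arc 4: start y=0.000, vy=12.484 → t=2.497, apex=7.792, x_land=123.157, impact vy=-12.484
  bounce: vy ← 0.81·12.484 = 10.112
Arc 5: start y=0.000, vy=10.112 → t=2.022, apex=5.113, x_land=141.844, impact vy=-10.112
  bounce: vy ← 0.81·10.112 = 8.191
Arc 6: start y=0.000, vy=8.191 → t=1.638, apex=3.354, x_land=156.980, impact vy=-8.191
  bounce: vy ← 0.81·8.191 = 6.634
Arc 7: start y=0.000, vy=6.634 → t=1.327, apex=2.201, x_land=169.240, impact vy=-6.634
  bounce: vy ← 0.81·6.634 = 5.374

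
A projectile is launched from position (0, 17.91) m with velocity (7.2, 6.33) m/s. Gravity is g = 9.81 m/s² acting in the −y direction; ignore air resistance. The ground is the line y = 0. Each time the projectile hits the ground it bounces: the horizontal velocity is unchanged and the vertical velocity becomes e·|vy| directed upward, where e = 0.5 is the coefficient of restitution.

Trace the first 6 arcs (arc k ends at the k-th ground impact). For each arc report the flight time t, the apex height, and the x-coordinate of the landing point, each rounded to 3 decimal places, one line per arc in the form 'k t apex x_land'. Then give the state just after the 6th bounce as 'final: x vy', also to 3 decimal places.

Arc 1: start y=17.910, vy=6.330 → t=2.662, apex=19.952, x_land=19.167, impact vy=-19.785
  bounce: vy ← 0.5·19.785 = 9.893
Arc 2: start y=0.000, vy=9.893 → t=2.017, apex=4.988, x_land=33.689, impact vy=-9.893
  bounce: vy ← 0.5·9.893 = 4.946
Arc 3: start y=0.000, vy=4.946 → t=1.008, apex=1.247, x_land=40.949, impact vy=-4.946
  bounce: vy ← 0.5·4.946 = 2.473
Arc 4: start y=0.000, vy=2.473 → t=0.504, apex=0.312, x_land=44.580, impact vy=-2.473
  bounce: vy ← 0.5·2.473 = 1.237
Arc 5: start y=0.000, vy=1.237 → t=0.252, apex=0.078, x_land=46.395, impact vy=-1.237
  bounce: vy ← 0.5·1.237 = 0.618
Arc 6: start y=0.000, vy=0.618 → t=0.126, apex=0.019, x_land=47.303, impact vy=-0.618
  bounce: vy ← 0.5·0.618 = 0.309

1 2.662 19.952 19.167
2 2.017 4.988 33.689
3 1.008 1.247 40.949
4 0.504 0.312 44.580
5 0.252 0.078 46.395
6 0.126 0.019 47.303
final: 47.303 0.309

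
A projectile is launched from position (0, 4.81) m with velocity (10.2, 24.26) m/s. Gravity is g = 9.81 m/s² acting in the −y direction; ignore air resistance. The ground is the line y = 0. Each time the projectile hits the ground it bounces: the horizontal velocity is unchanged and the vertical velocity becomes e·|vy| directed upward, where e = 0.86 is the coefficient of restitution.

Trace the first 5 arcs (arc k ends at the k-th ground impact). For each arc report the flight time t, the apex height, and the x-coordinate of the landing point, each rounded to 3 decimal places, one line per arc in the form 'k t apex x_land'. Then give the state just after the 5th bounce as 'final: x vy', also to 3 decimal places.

Arc 1: start y=4.810, vy=24.260 → t=5.137, apex=34.807, x_land=52.396, impact vy=-26.133
  bounce: vy ← 0.86·26.133 = 22.474
Arc 2: start y=0.000, vy=22.474 → t=4.582, apex=25.744, x_land=99.131, impact vy=-22.474
  bounce: vy ← 0.86·22.474 = 19.328
Arc 3: start y=0.000, vy=19.328 → t=3.940, apex=19.040, x_land=139.324, impact vy=-19.328
  bounce: vy ← 0.86·19.328 = 16.622
Arc 4: start y=0.000, vy=16.622 → t=3.389, apex=14.082, x_land=173.889, impact vy=-16.622
  bounce: vy ← 0.86·16.622 = 14.295
Arc 5: start y=0.000, vy=14.295 → t=2.914, apex=10.415, x_land=203.615, impact vy=-14.295
  bounce: vy ← 0.86·14.295 = 12.294

1 5.137 34.807 52.396
2 4.582 25.744 99.131
3 3.940 19.040 139.324
4 3.389 14.082 173.889
5 2.914 10.415 203.615
final: 203.615 12.294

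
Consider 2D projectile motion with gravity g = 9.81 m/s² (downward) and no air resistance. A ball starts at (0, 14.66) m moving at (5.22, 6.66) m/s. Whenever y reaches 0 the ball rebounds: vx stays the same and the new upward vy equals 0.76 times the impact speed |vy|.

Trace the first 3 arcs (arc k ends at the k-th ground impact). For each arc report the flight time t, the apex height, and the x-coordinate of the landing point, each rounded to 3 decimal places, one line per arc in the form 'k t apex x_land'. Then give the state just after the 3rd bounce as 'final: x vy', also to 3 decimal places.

1 2.536 16.921 13.239
2 2.823 9.773 27.976
3 2.146 5.645 39.176
final: 39.176 7.998

Arc 1: start y=14.660, vy=6.660 → t=2.536, apex=16.921, x_land=13.239, impact vy=-18.220
  bounce: vy ← 0.76·18.220 = 13.848
Arc 2: start y=0.000, vy=13.848 → t=2.823, apex=9.773, x_land=27.976, impact vy=-13.848
  bounce: vy ← 0.76·13.848 = 10.524
Arc 3: start y=0.000, vy=10.524 → t=2.146, apex=5.645, x_land=39.176, impact vy=-10.524
  bounce: vy ← 0.76·10.524 = 7.998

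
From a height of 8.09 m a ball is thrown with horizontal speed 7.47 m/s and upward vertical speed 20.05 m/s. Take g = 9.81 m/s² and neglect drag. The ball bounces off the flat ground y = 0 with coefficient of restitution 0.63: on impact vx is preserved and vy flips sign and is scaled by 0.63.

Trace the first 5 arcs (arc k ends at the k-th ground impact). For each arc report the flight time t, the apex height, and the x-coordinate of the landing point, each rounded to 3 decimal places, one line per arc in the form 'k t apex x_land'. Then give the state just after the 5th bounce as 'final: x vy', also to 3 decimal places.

1 4.458 28.579 33.299
2 3.041 11.343 56.018
3 1.916 4.502 70.332
4 1.207 1.787 79.349
5 0.761 0.709 85.030
final: 85.030 2.350

Arc 1: start y=8.090, vy=20.050 → t=4.458, apex=28.579, x_land=33.299, impact vy=-23.680
  bounce: vy ← 0.63·23.680 = 14.918
Arc 2: start y=0.000, vy=14.918 → t=3.041, apex=11.343, x_land=56.018, impact vy=-14.918
  bounce: vy ← 0.63·14.918 = 9.398
Arc 3: start y=0.000, vy=9.398 → t=1.916, apex=4.502, x_land=70.332, impact vy=-9.398
  bounce: vy ← 0.63·9.398 = 5.921
Arc 4: start y=0.000, vy=5.921 → t=1.207, apex=1.787, x_land=79.349, impact vy=-5.921
  bounce: vy ← 0.63·5.921 = 3.730
Arc 5: start y=0.000, vy=3.730 → t=0.761, apex=0.709, x_land=85.030, impact vy=-3.730
  bounce: vy ← 0.63·3.730 = 2.350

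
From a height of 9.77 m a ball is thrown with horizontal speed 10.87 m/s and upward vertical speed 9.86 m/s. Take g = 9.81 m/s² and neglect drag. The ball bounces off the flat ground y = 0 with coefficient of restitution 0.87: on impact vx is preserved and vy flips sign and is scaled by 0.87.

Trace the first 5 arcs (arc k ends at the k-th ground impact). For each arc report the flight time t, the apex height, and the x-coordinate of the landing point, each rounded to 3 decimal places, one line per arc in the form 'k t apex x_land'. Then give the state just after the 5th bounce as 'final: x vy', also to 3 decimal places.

1 2.738 14.725 29.759
2 3.015 11.145 62.530
3 2.623 8.436 91.041
4 2.282 6.385 115.845
5 1.985 4.833 137.425
final: 137.425 8.472

Arc 1: start y=9.770, vy=9.860 → t=2.738, apex=14.725, x_land=29.759, impact vy=-16.997
  bounce: vy ← 0.87·16.997 = 14.788
Arc 2: start y=0.000, vy=14.788 → t=3.015, apex=11.145, x_land=62.530, impact vy=-14.788
  bounce: vy ← 0.87·14.788 = 12.865
Arc 3: start y=0.000, vy=12.865 → t=2.623, apex=8.436, x_land=91.041, impact vy=-12.865
  bounce: vy ← 0.87·12.865 = 11.193
Arc 4: start y=0.000, vy=11.193 → t=2.282, apex=6.385, x_land=115.845, impact vy=-11.193
  bounce: vy ← 0.87·11.193 = 9.738
Arc 5: start y=0.000, vy=9.738 → t=1.985, apex=4.833, x_land=137.425, impact vy=-9.738
  bounce: vy ← 0.87·9.738 = 8.472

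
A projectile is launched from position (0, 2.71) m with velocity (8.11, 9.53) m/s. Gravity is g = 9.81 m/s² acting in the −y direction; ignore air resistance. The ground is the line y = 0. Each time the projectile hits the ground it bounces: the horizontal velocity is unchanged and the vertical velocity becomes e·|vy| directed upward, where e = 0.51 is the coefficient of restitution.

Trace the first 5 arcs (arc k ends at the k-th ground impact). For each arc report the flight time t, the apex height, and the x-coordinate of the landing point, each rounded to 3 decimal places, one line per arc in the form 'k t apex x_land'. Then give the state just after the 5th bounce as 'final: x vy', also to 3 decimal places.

1 2.195 7.339 17.799
2 1.248 1.909 27.917
3 0.636 0.496 33.078
4 0.325 0.129 35.710
5 0.166 0.034 37.052
final: 37.052 0.414

Arc 1: start y=2.710, vy=9.530 → t=2.195, apex=7.339, x_land=17.799, impact vy=-12.000
  bounce: vy ← 0.51·12.000 = 6.120
Arc 2: start y=0.000, vy=6.120 → t=1.248, apex=1.909, x_land=27.917, impact vy=-6.120
  bounce: vy ← 0.51·6.120 = 3.121
Arc 3: start y=0.000, vy=3.121 → t=0.636, apex=0.496, x_land=33.078, impact vy=-3.121
  bounce: vy ← 0.51·3.121 = 1.592
Arc 4: start y=0.000, vy=1.592 → t=0.325, apex=0.129, x_land=35.710, impact vy=-1.592
  bounce: vy ← 0.51·1.592 = 0.812
Arc 5: start y=0.000, vy=0.812 → t=0.166, apex=0.034, x_land=37.052, impact vy=-0.812
  bounce: vy ← 0.51·0.812 = 0.414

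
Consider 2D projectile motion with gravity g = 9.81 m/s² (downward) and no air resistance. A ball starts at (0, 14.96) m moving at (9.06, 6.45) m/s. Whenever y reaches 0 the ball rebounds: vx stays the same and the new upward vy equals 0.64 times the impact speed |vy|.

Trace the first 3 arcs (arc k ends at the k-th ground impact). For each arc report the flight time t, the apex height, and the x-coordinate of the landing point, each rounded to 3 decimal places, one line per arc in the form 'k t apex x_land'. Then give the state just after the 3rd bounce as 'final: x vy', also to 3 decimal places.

1 2.524 17.080 22.864
2 2.389 6.996 44.504
3 1.529 2.866 58.354
final: 58.354 4.799

Arc 1: start y=14.960, vy=6.450 → t=2.524, apex=17.080, x_land=22.864, impact vy=-18.306
  bounce: vy ← 0.64·18.306 = 11.716
Arc 2: start y=0.000, vy=11.716 → t=2.389, apex=6.996, x_land=44.504, impact vy=-11.716
  bounce: vy ← 0.64·11.716 = 7.498
Arc 3: start y=0.000, vy=7.498 → t=1.529, apex=2.866, x_land=58.354, impact vy=-7.498
  bounce: vy ← 0.64·7.498 = 4.799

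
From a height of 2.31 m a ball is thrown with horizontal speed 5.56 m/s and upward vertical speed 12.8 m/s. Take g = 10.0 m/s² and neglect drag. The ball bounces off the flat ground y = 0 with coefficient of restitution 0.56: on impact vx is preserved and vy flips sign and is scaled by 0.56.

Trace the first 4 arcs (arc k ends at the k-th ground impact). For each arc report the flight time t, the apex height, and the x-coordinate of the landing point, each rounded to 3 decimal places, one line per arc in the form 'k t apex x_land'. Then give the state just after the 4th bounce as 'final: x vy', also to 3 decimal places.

1 2.729 10.502 15.175
2 1.623 3.293 24.200
3 0.909 1.033 29.254
4 0.509 0.324 32.084
final: 32.084 1.425

Arc 1: start y=2.310, vy=12.800 → t=2.729, apex=10.502, x_land=15.175, impact vy=-14.493
  bounce: vy ← 0.56·14.493 = 8.116
Arc 2: start y=0.000, vy=8.116 → t=1.623, apex=3.293, x_land=24.200, impact vy=-8.116
  bounce: vy ← 0.56·8.116 = 4.545
Arc 3: start y=0.000, vy=4.545 → t=0.909, apex=1.033, x_land=29.254, impact vy=-4.545
  bounce: vy ← 0.56·4.545 = 2.545
Arc 4: start y=0.000, vy=2.545 → t=0.509, apex=0.324, x_land=32.084, impact vy=-2.545
  bounce: vy ← 0.56·2.545 = 1.425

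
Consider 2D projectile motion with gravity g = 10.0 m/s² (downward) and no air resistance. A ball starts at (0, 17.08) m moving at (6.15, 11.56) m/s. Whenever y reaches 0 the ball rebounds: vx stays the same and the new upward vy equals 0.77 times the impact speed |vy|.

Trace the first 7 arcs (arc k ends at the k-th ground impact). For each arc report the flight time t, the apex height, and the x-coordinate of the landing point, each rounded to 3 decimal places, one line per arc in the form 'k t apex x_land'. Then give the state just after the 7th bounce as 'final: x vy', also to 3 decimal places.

1 3.336 23.762 20.516
2 3.357 14.088 41.163
3 2.585 8.353 57.061
4 1.990 4.952 69.302
5 1.533 2.936 78.728
6 1.180 1.741 85.986
7 0.909 1.032 91.575
final: 91.575 3.499

Arc 1: start y=17.080, vy=11.560 → t=3.336, apex=23.762, x_land=20.516, impact vy=-21.800
  bounce: vy ← 0.77·21.800 = 16.786
Arc 2: start y=0.000, vy=16.786 → t=3.357, apex=14.088, x_land=41.163, impact vy=-16.786
  bounce: vy ← 0.77·16.786 = 12.925
Arc 3: start y=0.000, vy=12.925 → t=2.585, apex=8.353, x_land=57.061, impact vy=-12.925
  bounce: vy ← 0.77·12.925 = 9.952
Arc 4: start y=0.000, vy=9.952 → t=1.990, apex=4.952, x_land=69.302, impact vy=-9.952
  bounce: vy ← 0.77·9.952 = 7.663
Arc 5: start y=0.000, vy=7.663 → t=1.533, apex=2.936, x_land=78.728, impact vy=-7.663
  bounce: vy ← 0.77·7.663 = 5.901
Arc 6: start y=0.000, vy=5.901 → t=1.180, apex=1.741, x_land=85.986, impact vy=-5.901
  bounce: vy ← 0.77·5.901 = 4.544
Arc 7: start y=0.000, vy=4.544 → t=0.909, apex=1.032, x_land=91.575, impact vy=-4.544
  bounce: vy ← 0.77·4.544 = 3.499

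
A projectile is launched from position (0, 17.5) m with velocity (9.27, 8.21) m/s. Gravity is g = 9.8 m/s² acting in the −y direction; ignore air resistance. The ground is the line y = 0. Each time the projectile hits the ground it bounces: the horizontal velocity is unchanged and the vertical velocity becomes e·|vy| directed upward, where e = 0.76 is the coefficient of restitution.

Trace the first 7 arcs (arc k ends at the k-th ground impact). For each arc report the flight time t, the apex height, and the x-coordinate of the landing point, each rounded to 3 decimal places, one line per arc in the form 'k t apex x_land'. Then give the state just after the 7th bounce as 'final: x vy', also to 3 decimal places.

Arc 1: start y=17.500, vy=8.210 → t=2.905, apex=20.939, x_land=26.929, impact vy=-20.258
  bounce: vy ← 0.76·20.258 = 15.396
Arc 2: start y=0.000, vy=15.396 → t=3.142, apex=12.094, x_land=56.056, impact vy=-15.396
  bounce: vy ← 0.76·15.396 = 11.701
Arc 3: start y=0.000, vy=11.701 → t=2.388, apex=6.986, x_land=78.193, impact vy=-11.701
  bounce: vy ← 0.76·11.701 = 8.893
Arc 4: start y=0.000, vy=8.893 → t=1.815, apex=4.035, x_land=95.017, impact vy=-8.893
  bounce: vy ← 0.76·8.893 = 6.759
Arc 5: start y=0.000, vy=6.759 → t=1.379, apex=2.331, x_land=107.804, impact vy=-6.759
  bounce: vy ← 0.76·6.759 = 5.137
Arc 6: start y=0.000, vy=5.137 → t=1.048, apex=1.346, x_land=117.521, impact vy=-5.137
  bounce: vy ← 0.76·5.137 = 3.904
Arc 7: start y=0.000, vy=3.904 → t=0.797, apex=0.778, x_land=124.906, impact vy=-3.904
  bounce: vy ← 0.76·3.904 = 2.967

1 2.905 20.939 26.929
2 3.142 12.094 56.056
3 2.388 6.986 78.193
4 1.815 4.035 95.017
5 1.379 2.331 107.804
6 1.048 1.346 117.521
7 0.797 0.778 124.906
final: 124.906 2.967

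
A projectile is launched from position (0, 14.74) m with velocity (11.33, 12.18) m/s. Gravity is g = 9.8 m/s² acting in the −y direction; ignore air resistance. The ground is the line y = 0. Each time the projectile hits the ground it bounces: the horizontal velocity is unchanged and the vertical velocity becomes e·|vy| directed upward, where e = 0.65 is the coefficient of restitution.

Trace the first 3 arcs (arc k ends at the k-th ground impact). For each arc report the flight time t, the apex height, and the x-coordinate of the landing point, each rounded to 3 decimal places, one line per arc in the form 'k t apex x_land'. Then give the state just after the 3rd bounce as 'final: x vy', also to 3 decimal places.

1 3.377 22.309 38.257
2 2.774 9.426 69.685
3 1.803 3.982 90.113
final: 90.113 5.743

Arc 1: start y=14.740, vy=12.180 → t=3.377, apex=22.309, x_land=38.257, impact vy=-20.911
  bounce: vy ← 0.65·20.911 = 13.592
Arc 2: start y=0.000, vy=13.592 → t=2.774, apex=9.426, x_land=69.685, impact vy=-13.592
  bounce: vy ← 0.65·13.592 = 8.835
Arc 3: start y=0.000, vy=8.835 → t=1.803, apex=3.982, x_land=90.113, impact vy=-8.835
  bounce: vy ← 0.65·8.835 = 5.743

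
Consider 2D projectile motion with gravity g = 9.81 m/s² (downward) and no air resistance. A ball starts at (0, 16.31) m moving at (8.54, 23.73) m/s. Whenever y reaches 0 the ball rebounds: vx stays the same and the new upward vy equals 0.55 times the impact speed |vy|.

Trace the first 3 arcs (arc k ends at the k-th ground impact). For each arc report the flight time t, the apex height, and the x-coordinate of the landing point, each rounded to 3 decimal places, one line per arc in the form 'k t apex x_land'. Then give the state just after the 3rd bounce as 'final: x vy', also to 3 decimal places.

1 5.448 45.011 46.528
2 3.332 13.616 74.985
3 1.833 4.119 90.636
final: 90.636 4.944

Arc 1: start y=16.310, vy=23.730 → t=5.448, apex=45.011, x_land=46.528, impact vy=-29.717
  bounce: vy ← 0.55·29.717 = 16.344
Arc 2: start y=0.000, vy=16.344 → t=3.332, apex=13.616, x_land=74.985, impact vy=-16.344
  bounce: vy ← 0.55·16.344 = 8.989
Arc 3: start y=0.000, vy=8.989 → t=1.833, apex=4.119, x_land=90.636, impact vy=-8.989
  bounce: vy ← 0.55·8.989 = 4.944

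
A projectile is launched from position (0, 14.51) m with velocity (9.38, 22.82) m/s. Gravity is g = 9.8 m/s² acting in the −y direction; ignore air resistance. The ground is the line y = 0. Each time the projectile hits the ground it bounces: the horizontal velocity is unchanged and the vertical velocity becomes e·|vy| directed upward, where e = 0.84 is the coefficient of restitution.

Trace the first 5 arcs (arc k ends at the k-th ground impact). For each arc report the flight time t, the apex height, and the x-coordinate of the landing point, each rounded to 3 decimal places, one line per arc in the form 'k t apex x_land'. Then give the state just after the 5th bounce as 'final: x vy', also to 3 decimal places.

Arc 1: start y=14.510, vy=22.820 → t=5.224, apex=41.079, x_land=49.001, impact vy=-28.375
  bounce: vy ← 0.84·28.375 = 23.835
Arc 2: start y=0.000, vy=23.835 → t=4.864, apex=28.985, x_land=94.628, impact vy=-23.835
  bounce: vy ← 0.84·23.835 = 20.021
Arc 3: start y=0.000, vy=20.021 → t=4.086, apex=20.452, x_land=132.955, impact vy=-20.021
  bounce: vy ← 0.84·20.021 = 16.818
Arc 4: start y=0.000, vy=16.818 → t=3.432, apex=14.431, x_land=165.150, impact vy=-16.818
  bounce: vy ← 0.84·16.818 = 14.127
Arc 5: start y=0.000, vy=14.127 → t=2.883, apex=10.182, x_land=192.193, impact vy=-14.127
  bounce: vy ← 0.84·14.127 = 11.867

1 5.224 41.079 49.001
2 4.864 28.985 94.628
3 4.086 20.452 132.955
4 3.432 14.431 165.150
5 2.883 10.182 192.193
final: 192.193 11.867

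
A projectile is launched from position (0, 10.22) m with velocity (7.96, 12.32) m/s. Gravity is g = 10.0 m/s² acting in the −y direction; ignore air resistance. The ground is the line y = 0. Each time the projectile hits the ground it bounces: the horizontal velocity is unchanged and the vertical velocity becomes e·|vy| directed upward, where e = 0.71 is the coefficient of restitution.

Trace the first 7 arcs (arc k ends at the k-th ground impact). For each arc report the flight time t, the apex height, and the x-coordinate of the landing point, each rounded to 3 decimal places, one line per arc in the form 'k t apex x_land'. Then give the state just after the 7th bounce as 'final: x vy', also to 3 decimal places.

1 3.119 17.809 24.829
2 2.680 8.978 46.162
3 1.903 4.526 61.308
4 1.351 2.281 72.061
5 0.959 1.150 79.696
6 0.681 0.580 85.117
7 0.484 0.292 88.966
final: 88.966 1.717

Arc 1: start y=10.220, vy=12.320 → t=3.119, apex=17.809, x_land=24.829, impact vy=-18.873
  bounce: vy ← 0.71·18.873 = 13.400
Arc 2: start y=0.000, vy=13.400 → t=2.680, apex=8.978, x_land=46.162, impact vy=-13.400
  bounce: vy ← 0.71·13.400 = 9.514
Arc 3: start y=0.000, vy=9.514 → t=1.903, apex=4.526, x_land=61.308, impact vy=-9.514
  bounce: vy ← 0.71·9.514 = 6.755
Arc 4: start y=0.000, vy=6.755 → t=1.351, apex=2.281, x_land=72.061, impact vy=-6.755
  bounce: vy ← 0.71·6.755 = 4.796
Arc 5: start y=0.000, vy=4.796 → t=0.959, apex=1.150, x_land=79.696, impact vy=-4.796
  bounce: vy ← 0.71·4.796 = 3.405
Arc 6: start y=0.000, vy=3.405 → t=0.681, apex=0.580, x_land=85.117, impact vy=-3.405
  bounce: vy ← 0.71·3.405 = 2.418
Arc 7: start y=0.000, vy=2.418 → t=0.484, apex=0.292, x_land=88.966, impact vy=-2.418
  bounce: vy ← 0.71·2.418 = 1.717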